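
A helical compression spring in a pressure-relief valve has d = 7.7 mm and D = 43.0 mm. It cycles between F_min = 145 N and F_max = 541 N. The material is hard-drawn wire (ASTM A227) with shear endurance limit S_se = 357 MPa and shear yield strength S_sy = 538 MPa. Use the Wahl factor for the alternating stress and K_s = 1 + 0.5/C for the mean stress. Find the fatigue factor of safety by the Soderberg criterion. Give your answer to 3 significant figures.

2.98

C = D/d = 43.0/7.7 = 5.5844; K_W = (4C−1)/(4C−4)+0.615/C = 1.2737; K_s = 1+0.5/C = 1.0895
F_a = (F_max−F_min)/2 = 198 N; F_m = (F_max+F_min)/2 = 343 N
τ_a = K_W·8F_aD/(πd³) = 1.2737 × 47.49 = 60.489 MPa
τ_m = K_s·8F_mD/(πd³) = 1.0895 × 82.268 = 89.634 MPa
Soderberg: 1/n_f = τ_a/S_se + τ_m/S_sy = 60.489/357 + 89.634/538 = 0.16944 + 0.16661 = 0.33604
n_f = 1/0.33604 = 2.976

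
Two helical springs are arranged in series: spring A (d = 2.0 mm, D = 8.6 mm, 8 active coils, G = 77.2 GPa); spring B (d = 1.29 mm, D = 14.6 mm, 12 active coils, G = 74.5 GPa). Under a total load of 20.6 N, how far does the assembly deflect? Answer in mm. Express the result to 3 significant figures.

30.5 mm

k_A = Gd⁴/(8D³N_a) = (77.2×10³)(2.0⁴)/(8·8.6³·8) = 30.343 N/mm
k_B = Gd⁴/(8D³N_a) = (74.5×10³)(1.29⁴)/(8·14.6³·12) = 0.69053 N/mm
Series: 1/k_eq = 1/30.343 + 1/0.69053 = 1.4811; k_eq = 0.67517 N/mm
δ = F/k_eq = 20.6/0.67517 = 30.511 mm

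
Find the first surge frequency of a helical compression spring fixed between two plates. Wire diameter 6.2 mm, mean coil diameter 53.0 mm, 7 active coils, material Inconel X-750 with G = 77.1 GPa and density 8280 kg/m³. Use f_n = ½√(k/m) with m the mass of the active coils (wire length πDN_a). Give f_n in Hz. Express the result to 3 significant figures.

k = Gd⁴/(8D³N_a) = (77.1×10³)(6.2⁴)/(8·53.0³·7) = 13.665 N/mm = 13665 N/m
Wire length L = πDN_a = π·53.0·7 = 1165.5 mm
m = ρ·(πd²/4)·L = 8280 × 30.191×10⁻⁶ m² × 1.1655 m = 0.29136 kg
f_n = ½√(k/m) = 0.5·√(13665/0.29136) = 0.5·√(46901) = 108.28 Hz

108 Hz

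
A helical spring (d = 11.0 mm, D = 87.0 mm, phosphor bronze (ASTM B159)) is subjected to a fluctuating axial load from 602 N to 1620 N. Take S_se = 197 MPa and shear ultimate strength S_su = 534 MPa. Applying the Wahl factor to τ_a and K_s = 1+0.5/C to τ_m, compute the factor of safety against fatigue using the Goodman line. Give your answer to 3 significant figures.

1.14

C = D/d = 87.0/11.0 = 7.9091; K_W = (4C−1)/(4C−4)+0.615/C = 1.1863; K_s = 1+0.5/C = 1.0632
F_a = (F_max−F_min)/2 = 509 N; F_m = (F_max+F_min)/2 = 1111 N
τ_a = K_W·8F_aD/(πd³) = 1.1863 × 84.723 = 100.51 MPa
τ_m = K_s·8F_mD/(πd³) = 1.0632 × 184.92 = 196.62 MPa
Goodman: 1/n_f = τ_a/S_se + τ_m/S_su = 100.51/197 + 196.62/534 = 0.51019 + 0.36819 = 0.87838
n_f = 1/0.87838 = 1.138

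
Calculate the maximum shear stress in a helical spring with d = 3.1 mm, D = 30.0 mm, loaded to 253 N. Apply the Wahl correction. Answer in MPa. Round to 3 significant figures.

Spring index C = D/d = 30.0/3.1 = 9.6774
K_W = (4C−1)/(4C−4) + 0.615/C = 37.710/34.710 + 0.0635 = 1.1500
τ₀ = 8FD/(πd³) = 8·253·30.0/(π·3.1³) = 60720/93.591 = 648.78 MPa
τ_max = K·τ₀ = 1.1500 × 648.78 = 746.08 MPa

746 MPa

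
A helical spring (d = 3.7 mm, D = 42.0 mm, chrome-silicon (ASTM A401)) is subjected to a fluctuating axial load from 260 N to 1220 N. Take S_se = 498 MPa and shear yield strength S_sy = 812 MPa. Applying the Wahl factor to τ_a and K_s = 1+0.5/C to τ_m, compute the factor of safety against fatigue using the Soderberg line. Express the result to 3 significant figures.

0.232

C = D/d = 42.0/3.7 = 11.3514; K_W = (4C−1)/(4C−4)+0.615/C = 1.1266; K_s = 1+0.5/C = 1.0440
F_a = (F_max−F_min)/2 = 480 N; F_m = (F_max+F_min)/2 = 740 N
τ_a = K_W·8F_aD/(πd³) = 1.1266 × 1013.5 = 1141.8 MPa
τ_m = K_s·8F_mD/(πd³) = 1.0440 × 1562.5 = 1631.3 MPa
Soderberg: 1/n_f = τ_a/S_se + τ_m/S_sy = 1141.8/498 + 1631.3/812 = 2.29287 + 2.00900 = 4.3019
n_f = 1/4.3019 = 0.2325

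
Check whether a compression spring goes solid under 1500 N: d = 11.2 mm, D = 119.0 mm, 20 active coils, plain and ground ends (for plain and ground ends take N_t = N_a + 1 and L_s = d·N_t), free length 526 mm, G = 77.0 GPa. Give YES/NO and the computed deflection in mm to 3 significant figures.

k = Gd⁴/(8D³N_a) = (77.0×10³)(11.2⁴)/(8·119.0³·20) = 4.4937 N/mm
N_t = 21; L_s = 11.2·21 = 235.2 mm; δ_solid = L₀ − L_s = 526 − 235.2 = 290.8 mm
δ = F/k = 1500/4.4937 = 333.8 mm
δ ≥ δ_solid → spring goes solid

YES, δ = 334 mm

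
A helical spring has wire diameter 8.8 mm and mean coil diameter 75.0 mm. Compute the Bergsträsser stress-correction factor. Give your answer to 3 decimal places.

C = D/d = 75.0/8.8 = 8.5227
K_B = (4C+2)/(4C−3) = 36.091/31.091 = 1.1608

1.161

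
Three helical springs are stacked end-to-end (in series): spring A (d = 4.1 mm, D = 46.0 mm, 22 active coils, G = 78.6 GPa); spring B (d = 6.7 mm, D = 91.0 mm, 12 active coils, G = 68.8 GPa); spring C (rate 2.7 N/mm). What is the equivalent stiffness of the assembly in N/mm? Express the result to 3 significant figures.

0.601 N/mm

k_A = Gd⁴/(8D³N_a) = (78.6×10³)(4.1⁴)/(8·46.0³·22) = 1.2965 N/mm
k_B = Gd⁴/(8D³N_a) = (68.8×10³)(6.7⁴)/(8·91.0³·12) = 1.9164 N/mm
Series: 1/k_eq = 1/1.2965 + 1/1.9164 + 1/2.7 = 1.6635; k_eq = 0.60115 N/mm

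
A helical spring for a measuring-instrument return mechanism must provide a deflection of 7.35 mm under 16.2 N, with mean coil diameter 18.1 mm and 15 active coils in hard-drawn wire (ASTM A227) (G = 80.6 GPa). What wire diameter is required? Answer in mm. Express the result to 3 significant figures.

Required rate k = F/δ = 16.2/7.35 = 2.2041 N/mm
d = (8D³N_a·k / G)^(1/4) = (8·18.1³·15·2.2041 / (80.6×10³))^0.25
  = (19.459)^0.25 = 2.1003 mm

2.10 mm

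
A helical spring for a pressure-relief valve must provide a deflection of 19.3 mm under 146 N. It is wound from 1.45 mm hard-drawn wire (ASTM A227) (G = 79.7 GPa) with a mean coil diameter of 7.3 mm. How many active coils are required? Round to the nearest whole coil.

15

Required rate k = F/δ = 146/19.3 = 7.5648 N/mm
N_a = Gd⁴/(8D³k) = (79.7×10³ × 1.45⁴)/(8 × 7.3³ × 7.5648)
    = 352314 / 23542.6 = 14.96 → 15 coils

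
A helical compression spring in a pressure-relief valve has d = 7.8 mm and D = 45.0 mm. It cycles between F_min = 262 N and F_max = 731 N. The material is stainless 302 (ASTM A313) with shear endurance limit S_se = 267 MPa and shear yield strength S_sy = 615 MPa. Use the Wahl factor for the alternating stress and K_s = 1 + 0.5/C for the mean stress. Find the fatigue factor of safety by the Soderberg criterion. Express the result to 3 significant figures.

C = D/d = 45.0/7.8 = 5.7692; K_W = (4C−1)/(4C−4)+0.615/C = 1.2639; K_s = 1+0.5/C = 1.0867
F_a = (F_max−F_min)/2 = 234.5 N; F_m = (F_max+F_min)/2 = 496.5 N
τ_a = K_W·8F_aD/(πd³) = 1.2639 × 56.625 = 71.567 MPa
τ_m = K_s·8F_mD/(πd³) = 1.0867 × 119.89 = 130.28 MPa
Soderberg: 1/n_f = τ_a/S_se + τ_m/S_sy = 71.567/267 + 130.28/615 = 0.26804 + 0.21184 = 0.47988
n_f = 1/0.47988 = 2.084

2.08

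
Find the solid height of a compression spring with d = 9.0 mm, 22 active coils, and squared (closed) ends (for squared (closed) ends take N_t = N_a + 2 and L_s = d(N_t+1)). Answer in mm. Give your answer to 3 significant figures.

squared (closed) ends: N_t = N_a + 2 = 22 + 2 = 24
L_s = d·(N_t+1) = 9.0 × 25 = 225 mm

225 mm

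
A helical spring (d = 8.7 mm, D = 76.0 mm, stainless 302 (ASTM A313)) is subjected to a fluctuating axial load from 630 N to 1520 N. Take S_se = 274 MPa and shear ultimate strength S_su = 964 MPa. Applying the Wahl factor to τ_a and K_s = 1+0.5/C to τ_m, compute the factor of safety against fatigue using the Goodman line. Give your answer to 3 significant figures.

1.11

C = D/d = 76.0/8.7 = 8.7356; K_W = (4C−1)/(4C−4)+0.615/C = 1.1674; K_s = 1+0.5/C = 1.0572
F_a = (F_max−F_min)/2 = 445 N; F_m = (F_max+F_min)/2 = 1075 N
τ_a = K_W·8F_aD/(πd³) = 1.1674 × 130.78 = 152.67 MPa
τ_m = K_s·8F_mD/(πd³) = 1.0572 × 315.94 = 334.02 MPa
Goodman: 1/n_f = τ_a/S_se + τ_m/S_su = 152.67/274 + 334.02/964 = 0.55720 + 0.34650 = 0.90369
n_f = 1/0.90369 = 1.107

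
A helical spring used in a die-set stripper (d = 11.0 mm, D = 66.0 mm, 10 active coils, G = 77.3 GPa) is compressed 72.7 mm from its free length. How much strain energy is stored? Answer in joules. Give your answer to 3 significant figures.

k = Gd⁴/(8D³N_a) = (77.3×10³)(11.0⁴)/(8·66.0³·10) = 49.207 N/mm
U = ½kδ² = 0.5 × 49.207 × 72.7² = 1.3004e+05 N·mm = 130.04 J

130 J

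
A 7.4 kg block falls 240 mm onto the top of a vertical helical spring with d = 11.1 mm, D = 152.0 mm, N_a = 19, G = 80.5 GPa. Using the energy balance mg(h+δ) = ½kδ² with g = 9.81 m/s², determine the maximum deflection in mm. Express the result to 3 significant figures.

k = Gd⁴/(8D³N_a) = (80.5×10³)(11.1⁴)/(8·152.0³·19) = 2.2894 N/mm
W = mg = 7.4 × 9.81 = 72.594 N
½kδ² − Wδ − Wh = 0 → δ = (W + √(W² + 2kWh))/k
δ = (72.594 + √(5269.9 + 79772.9))/2.2894 = (72.594 + 291.62)/2.2894 = 159.09 mm

159 mm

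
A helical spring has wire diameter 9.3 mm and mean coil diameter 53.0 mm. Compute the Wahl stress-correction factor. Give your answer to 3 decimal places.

C = D/d = 53.0/9.3 = 5.6989
K_W = (4C−1)/(4C−4) + 0.615/C = 21.796/18.796 + 0.1079 = 1.2675

1.268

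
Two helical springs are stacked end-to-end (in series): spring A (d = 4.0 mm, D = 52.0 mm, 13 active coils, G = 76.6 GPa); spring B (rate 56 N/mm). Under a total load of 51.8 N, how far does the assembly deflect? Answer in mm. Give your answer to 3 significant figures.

k_A = Gd⁴/(8D³N_a) = (76.6×10³)(4.0⁴)/(8·52.0³·13) = 1.341 N/mm
Series: 1/k_eq = 1/1.341 + 1/56 = 0.76358; k_eq = 1.3096 N/mm
δ = F/k_eq = 51.8/1.3096 = 39.553 mm

39.6 mm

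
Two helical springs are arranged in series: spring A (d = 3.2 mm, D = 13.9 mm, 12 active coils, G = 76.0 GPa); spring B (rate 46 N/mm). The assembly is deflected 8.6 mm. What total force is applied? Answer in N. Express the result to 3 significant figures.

159 N

k_A = Gd⁴/(8D³N_a) = (76.0×10³)(3.2⁴)/(8·13.9³·12) = 30.91 N/mm
Series: 1/k_eq = 1/30.91 + 1/46 = 0.054091; k_eq = 18.487 N/mm
F = k_eq·δ = 18.487·8.6 = 158.99 N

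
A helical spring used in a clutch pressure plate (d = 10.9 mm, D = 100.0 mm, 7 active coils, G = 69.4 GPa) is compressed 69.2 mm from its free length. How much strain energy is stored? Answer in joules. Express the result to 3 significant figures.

41.9 J

k = Gd⁴/(8D³N_a) = (69.4×10³)(10.9⁴)/(8·100.0³·7) = 17.494 N/mm
U = ½kδ² = 0.5 × 17.494 × 69.2² = 41885 N·mm = 41.885 J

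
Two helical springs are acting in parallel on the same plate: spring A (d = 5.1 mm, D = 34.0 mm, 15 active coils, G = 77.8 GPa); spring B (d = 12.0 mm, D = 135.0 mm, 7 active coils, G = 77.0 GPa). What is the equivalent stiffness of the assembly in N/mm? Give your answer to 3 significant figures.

k_A = Gd⁴/(8D³N_a) = (77.8×10³)(5.1⁴)/(8·34.0³·15) = 11.159 N/mm
k_B = Gd⁴/(8D³N_a) = (77.0×10³)(12.0⁴)/(8·135.0³·7) = 11.588 N/mm
Parallel: k_eq = 11.159 + 11.588 = 22.748 N/mm

22.7 N/mm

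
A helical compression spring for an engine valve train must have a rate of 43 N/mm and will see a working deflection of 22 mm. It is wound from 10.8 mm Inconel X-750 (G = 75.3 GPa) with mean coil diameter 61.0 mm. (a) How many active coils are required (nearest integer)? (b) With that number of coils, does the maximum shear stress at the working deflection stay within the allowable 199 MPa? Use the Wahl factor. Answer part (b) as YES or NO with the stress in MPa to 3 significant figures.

(a) 13 coils; (b) YES, τ_max = 150 MPa

N_a = Gd⁴/(8D³k) = (75.3×10³)(10.8⁴)/(8·61.0³·43) = 13.12 → N_a = 13
Actual rate k = Gd⁴/(8D³·13) = 43.398 N/mm
Working load F = kδ = 43.398·22 = 954.75 N
C = 61.0/10.8 = 5.6481; K_W = (4C−1)/(4C−4)+0.615/C = 1.2702
τ_max = K_W·8FD/(πd³) = 1.2702·117.73 = 149.55 MPa
τ_max ≤ 199 MPa → acceptable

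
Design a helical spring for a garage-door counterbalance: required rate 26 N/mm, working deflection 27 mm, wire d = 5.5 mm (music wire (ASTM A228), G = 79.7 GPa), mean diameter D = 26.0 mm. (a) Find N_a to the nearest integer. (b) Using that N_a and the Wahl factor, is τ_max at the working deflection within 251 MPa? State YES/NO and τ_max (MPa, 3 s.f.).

N_a = Gd⁴/(8D³k) = (79.7×10³)(5.5⁴)/(8·26.0³·26) = 19.95 → N_a = 20
Actual rate k = Gd⁴/(8D³·20) = 25.934 N/mm
Working load F = kδ = 25.934·27 = 700.22 N
C = 26.0/5.5 = 4.7273; K_W = (4C−1)/(4C−4)+0.615/C = 1.3313
τ_max = K_W·8FD/(πd³) = 1.3313·278.65 = 370.97 MPa
τ_max > 251 MPa → exceeds allowable

(a) 20 coils; (b) NO, τ_max = 371 MPa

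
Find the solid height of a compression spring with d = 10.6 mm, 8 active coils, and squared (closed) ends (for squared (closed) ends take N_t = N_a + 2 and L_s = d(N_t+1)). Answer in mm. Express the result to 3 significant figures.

squared (closed) ends: N_t = N_a + 2 = 8 + 2 = 10
L_s = d·(N_t+1) = 10.6 × 11 = 116.6 mm

117 mm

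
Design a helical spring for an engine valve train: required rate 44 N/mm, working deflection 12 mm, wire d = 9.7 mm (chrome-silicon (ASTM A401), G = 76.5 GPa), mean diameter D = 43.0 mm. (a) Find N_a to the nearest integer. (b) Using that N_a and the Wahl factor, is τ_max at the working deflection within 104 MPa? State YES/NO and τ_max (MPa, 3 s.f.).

N_a = Gd⁴/(8D³k) = (76.5×10³)(9.7⁴)/(8·43.0³·44) = 24.2 → N_a = 24
Actual rate k = Gd⁴/(8D³·24) = 44.365 N/mm
Working load F = kδ = 44.365·12 = 532.38 N
C = 43.0/9.7 = 4.4330; K_W = (4C−1)/(4C−4)+0.615/C = 1.3572
τ_max = K_W·8FD/(πd³) = 1.3572·63.873 = 86.688 MPa
τ_max ≤ 104 MPa → acceptable

(a) 24 coils; (b) YES, τ_max = 86.7 MPa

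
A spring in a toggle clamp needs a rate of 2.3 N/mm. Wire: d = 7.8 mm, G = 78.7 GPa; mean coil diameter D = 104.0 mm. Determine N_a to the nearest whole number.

14

N_a = Gd⁴/(8D³k) = (78.7×10³ × 7.8⁴)/(8 × 104.0³ × 2.3)
    = 2.91308e+08 / 2.06975e+07 = 14.07 → 14 coils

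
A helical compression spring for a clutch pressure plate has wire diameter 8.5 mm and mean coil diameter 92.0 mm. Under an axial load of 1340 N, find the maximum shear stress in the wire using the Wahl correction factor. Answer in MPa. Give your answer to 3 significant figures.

Spring index C = D/d = 92.0/8.5 = 10.8235
K_W = (4C−1)/(4C−4) + 0.615/C = 42.294/39.294 + 0.0568 = 1.1332
τ₀ = 8FD/(πd³) = 8·1340·92.0/(π·8.5³) = 986240/1929.3 = 511.18 MPa
τ_max = K·τ₀ = 1.1332 × 511.18 = 579.26 MPa

579 MPa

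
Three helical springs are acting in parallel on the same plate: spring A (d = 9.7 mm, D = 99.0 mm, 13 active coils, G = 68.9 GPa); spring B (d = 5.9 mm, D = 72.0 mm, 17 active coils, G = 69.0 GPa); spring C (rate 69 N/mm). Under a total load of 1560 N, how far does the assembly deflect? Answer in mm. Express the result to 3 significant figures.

k_A = Gd⁴/(8D³N_a) = (68.9×10³)(9.7⁴)/(8·99.0³·13) = 6.0446 N/mm
k_B = Gd⁴/(8D³N_a) = (69.0×10³)(5.9⁴)/(8·72.0³·17) = 1.6471 N/mm
Parallel: k_eq = 6.0446 + 1.6471 + 69 = 76.692 N/mm
δ = F/k_eq = 1560/76.692 = 20.341 mm

20.3 mm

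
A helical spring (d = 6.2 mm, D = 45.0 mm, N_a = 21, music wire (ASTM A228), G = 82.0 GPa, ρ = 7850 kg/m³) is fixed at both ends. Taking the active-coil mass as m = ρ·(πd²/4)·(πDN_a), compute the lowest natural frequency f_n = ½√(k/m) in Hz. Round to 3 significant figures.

53.0 Hz

k = Gd⁴/(8D³N_a) = (82.0×10³)(6.2⁴)/(8·45.0³·21) = 7.9147 N/mm = 7914.7 N/m
Wire length L = πDN_a = π·45.0·21 = 2968.8 mm
m = ρ·(πd²/4)·L = 7850 × 30.191×10⁻⁶ m² × 2.9688 m = 0.7036 kg
f_n = ½√(k/m) = 0.5·√(7914.7/0.7036) = 0.5·√(11249) = 53.03 Hz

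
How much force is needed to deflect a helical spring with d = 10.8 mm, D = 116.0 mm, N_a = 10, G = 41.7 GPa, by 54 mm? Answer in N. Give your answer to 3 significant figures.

k = Gd⁴/(8D³N_a) = (41.7×10³)(10.8⁴)/(8·116.0³·10) = 4.5433 N/mm
F = k·δ = 4.5433 × 54 = 245.34 N

245 N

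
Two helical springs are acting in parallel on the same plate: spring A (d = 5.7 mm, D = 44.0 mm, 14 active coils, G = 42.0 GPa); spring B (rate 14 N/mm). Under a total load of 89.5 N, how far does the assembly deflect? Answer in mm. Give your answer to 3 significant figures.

4.80 mm

k_A = Gd⁴/(8D³N_a) = (42.0×10³)(5.7⁴)/(8·44.0³·14) = 4.647 N/mm
Parallel: k_eq = 4.647 + 14 = 18.647 N/mm
δ = F/k_eq = 89.5/18.647 = 4.7997 mm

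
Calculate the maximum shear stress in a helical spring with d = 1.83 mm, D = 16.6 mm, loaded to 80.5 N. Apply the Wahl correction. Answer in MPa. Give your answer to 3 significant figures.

Spring index C = D/d = 16.6/1.83 = 9.0710
K_W = (4C−1)/(4C−4) + 0.615/C = 35.284/32.284 + 0.0678 = 1.1607
τ₀ = 8FD/(πd³) = 8·80.5·16.6/(π·1.83³) = 10690.4/19.253 = 555.25 MPa
τ_max = K·τ₀ = 1.1607 × 555.25 = 644.49 MPa

644 MPa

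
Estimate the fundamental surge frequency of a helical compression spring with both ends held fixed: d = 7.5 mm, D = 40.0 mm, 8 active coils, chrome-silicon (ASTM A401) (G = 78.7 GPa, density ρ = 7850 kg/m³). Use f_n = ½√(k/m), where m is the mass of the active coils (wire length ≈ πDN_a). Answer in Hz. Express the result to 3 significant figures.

k = Gd⁴/(8D³N_a) = (78.7×10³)(7.5⁴)/(8·40.0³·8) = 60.794 N/mm = 60794 N/m
Wire length L = πDN_a = π·40.0·8 = 1005.3 mm
m = ρ·(πd²/4)·L = 7850 × 44.179×10⁻⁶ m² × 1.0053 m = 0.34864 kg
f_n = ½√(k/m) = 0.5·√(60794/0.34864) = 0.5·√(1.7437e+05) = 208.79 Hz

209 Hz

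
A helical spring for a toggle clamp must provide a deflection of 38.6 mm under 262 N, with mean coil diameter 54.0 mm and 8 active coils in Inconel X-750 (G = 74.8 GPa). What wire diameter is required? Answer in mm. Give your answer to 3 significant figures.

Required rate k = F/δ = 262/38.6 = 6.7876 N/mm
d = (8D³N_a·k / G)^(1/4) = (8·54.0³·8·6.7876 / (74.8×10³))^0.25
  = (914.48)^0.25 = 5.4991 mm

5.50 mm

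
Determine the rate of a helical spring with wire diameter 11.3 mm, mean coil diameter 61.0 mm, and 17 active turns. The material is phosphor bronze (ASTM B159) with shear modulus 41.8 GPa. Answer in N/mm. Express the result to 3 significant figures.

k = Gd⁴/(8D³N_a) = (41.8×10³ × 11.3⁴) / (8 × 61.0³ × 17)
  = 6.81538e+08 / 3.08694e+07 = 22.078 N/mm

22.1 N/mm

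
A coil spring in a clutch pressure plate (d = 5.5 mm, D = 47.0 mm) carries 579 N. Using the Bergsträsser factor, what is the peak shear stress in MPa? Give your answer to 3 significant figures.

Spring index C = D/d = 47.0/5.5 = 8.5455
K_B = (4C+2)/(4C−3) = 36.182/31.182 = 1.1603
τ₀ = 8FD/(πd³) = 8·579·47.0/(π·5.5³) = 217704/522.68 = 416.51 MPa
τ_max = K·τ₀ = 1.1603 × 416.51 = 483.3 MPa

483 MPa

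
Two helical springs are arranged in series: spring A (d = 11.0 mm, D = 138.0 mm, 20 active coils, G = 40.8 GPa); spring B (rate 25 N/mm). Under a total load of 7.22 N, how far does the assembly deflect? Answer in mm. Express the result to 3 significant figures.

5.37 mm

k_A = Gd⁴/(8D³N_a) = (40.8×10³)(11.0⁴)/(8·138.0³·20) = 1.4206 N/mm
Series: 1/k_eq = 1/1.4206 + 1/25 = 0.74392; k_eq = 1.3442 N/mm
δ = F/k_eq = 7.22/1.3442 = 5.3711 mm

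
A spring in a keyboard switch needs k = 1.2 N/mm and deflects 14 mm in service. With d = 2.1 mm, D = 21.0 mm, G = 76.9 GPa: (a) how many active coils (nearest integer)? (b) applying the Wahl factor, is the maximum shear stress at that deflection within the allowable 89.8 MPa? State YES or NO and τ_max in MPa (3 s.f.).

(a) 17 coils; (b) NO, τ_max = 110 MPa

N_a = Gd⁴/(8D³k) = (76.9×10³)(2.1⁴)/(8·21.0³·1.2) = 16.82 → N_a = 17
Actual rate k = Gd⁴/(8D³·17) = 1.1874 N/mm
Working load F = kδ = 1.1874·14 = 16.624 N
C = 21.0/2.1 = 10.0000; K_W = (4C−1)/(4C−4)+0.615/C = 1.1448
τ_max = K_W·8FD/(πd³) = 1.1448·95.992 = 109.9 MPa
τ_max > 89.8 MPa → exceeds allowable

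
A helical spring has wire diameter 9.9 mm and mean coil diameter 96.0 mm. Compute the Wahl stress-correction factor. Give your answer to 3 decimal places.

C = D/d = 96.0/9.9 = 9.6970
K_W = (4C−1)/(4C−4) + 0.615/C = 37.788/34.788 + 0.0634 = 1.1497

1.150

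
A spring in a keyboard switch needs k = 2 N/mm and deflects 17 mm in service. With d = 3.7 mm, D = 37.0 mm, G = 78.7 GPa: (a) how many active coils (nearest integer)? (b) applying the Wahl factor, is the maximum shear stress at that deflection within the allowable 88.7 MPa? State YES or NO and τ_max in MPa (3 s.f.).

N_a = Gd⁴/(8D³k) = (78.7×10³)(3.7⁴)/(8·37.0³·2) = 18.2 → N_a = 18
Actual rate k = Gd⁴/(8D³·18) = 2.0222 N/mm
Working load F = kδ = 2.0222·17 = 34.377 N
C = 37.0/3.7 = 10.0000; K_W = (4C−1)/(4C−4)+0.615/C = 1.1448
τ_max = K_W·8FD/(πd³) = 1.1448·63.944 = 73.205 MPa
τ_max ≤ 88.7 MPa → acceptable

(a) 18 coils; (b) YES, τ_max = 73.2 MPa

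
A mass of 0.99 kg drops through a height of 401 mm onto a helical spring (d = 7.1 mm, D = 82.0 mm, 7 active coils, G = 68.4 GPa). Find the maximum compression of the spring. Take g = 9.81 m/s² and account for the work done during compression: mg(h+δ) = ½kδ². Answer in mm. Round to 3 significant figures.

k = Gd⁴/(8D³N_a) = (68.4×10³)(7.1⁴)/(8·82.0³·7) = 5.6294 N/mm
W = mg = 0.99 × 9.81 = 9.7119 N
½kδ² − Wδ − Wh = 0 → δ = (W + √(W² + 2kWh))/k
δ = (9.7119 + √(94.321 + 43846.9))/5.6294 = (9.7119 + 209.62)/5.6294 = 38.962 mm

39.0 mm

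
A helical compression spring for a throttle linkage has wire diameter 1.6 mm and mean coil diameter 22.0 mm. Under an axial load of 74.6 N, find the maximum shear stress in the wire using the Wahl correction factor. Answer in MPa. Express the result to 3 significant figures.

Spring index C = D/d = 22.0/1.6 = 13.7500
K_W = (4C−1)/(4C−4) + 0.615/C = 54.000/51.000 + 0.0447 = 1.1036
τ₀ = 8FD/(πd³) = 8·74.6·22.0/(π·1.6³) = 13129.6/12.868 = 1020.3 MPa
τ_max = K·τ₀ = 1.1036 × 1020.3 = 1126 MPa

1130 MPa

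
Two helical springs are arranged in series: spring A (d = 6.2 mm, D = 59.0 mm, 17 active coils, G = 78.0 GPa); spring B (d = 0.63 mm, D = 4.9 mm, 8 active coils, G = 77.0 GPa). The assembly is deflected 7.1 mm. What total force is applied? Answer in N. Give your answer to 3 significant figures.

k_A = Gd⁴/(8D³N_a) = (78.0×10³)(6.2⁴)/(8·59.0³·17) = 4.1264 N/mm
k_B = Gd⁴/(8D³N_a) = (77.0×10³)(0.63⁴)/(8·4.9³·8) = 1.611 N/mm
Series: 1/k_eq = 1/4.1264 + 1/1.611 = 0.86309; k_eq = 1.1586 N/mm
F = k_eq·δ = 1.1586·7.1 = 8.2262 N

8.23 N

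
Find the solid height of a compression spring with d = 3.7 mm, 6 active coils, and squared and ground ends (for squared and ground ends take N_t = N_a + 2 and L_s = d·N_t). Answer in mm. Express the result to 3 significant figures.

squared and ground ends: N_t = N_a + 2 = 6 + 2 = 8
L_s = d·N_t = 3.7 × 8 = 29.6 mm

29.6 mm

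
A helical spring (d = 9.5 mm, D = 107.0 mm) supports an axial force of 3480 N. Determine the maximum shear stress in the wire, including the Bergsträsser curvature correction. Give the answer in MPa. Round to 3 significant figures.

1240 MPa

Spring index C = D/d = 107.0/9.5 = 11.2632
K_B = (4C+2)/(4C−3) = 47.053/42.053 = 1.1189
τ₀ = 8FD/(πd³) = 8·3480·107.0/(π·9.5³) = 2.97888e+06/2693.5 = 1105.9 MPa
τ_max = K·τ₀ = 1.1189 × 1105.9 = 1237.4 MPa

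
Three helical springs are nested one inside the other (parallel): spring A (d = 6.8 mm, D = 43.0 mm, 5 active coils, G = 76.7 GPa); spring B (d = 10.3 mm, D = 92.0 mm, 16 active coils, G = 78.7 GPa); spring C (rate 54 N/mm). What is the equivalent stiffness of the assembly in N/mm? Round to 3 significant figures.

114 N/mm

k_A = Gd⁴/(8D³N_a) = (76.7×10³)(6.8⁴)/(8·43.0³·5) = 51.566 N/mm
k_B = Gd⁴/(8D³N_a) = (78.7×10³)(10.3⁴)/(8·92.0³·16) = 8.8869 N/mm
Parallel: k_eq = 51.566 + 8.8869 + 54 = 114.45 N/mm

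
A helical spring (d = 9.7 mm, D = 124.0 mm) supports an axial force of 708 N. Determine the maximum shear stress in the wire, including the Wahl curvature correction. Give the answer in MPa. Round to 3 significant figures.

Spring index C = D/d = 124.0/9.7 = 12.7835
K_W = (4C−1)/(4C−4) + 0.615/C = 50.134/47.134 + 0.0481 = 1.1118
τ₀ = 8FD/(πd³) = 8·708·124.0/(π·9.7³) = 702336/2867.2 = 244.95 MPa
τ_max = K·τ₀ = 1.1118 × 244.95 = 272.33 MPa

272 MPa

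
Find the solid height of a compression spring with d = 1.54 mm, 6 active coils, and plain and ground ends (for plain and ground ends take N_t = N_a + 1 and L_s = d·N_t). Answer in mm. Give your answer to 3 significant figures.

plain and ground ends: N_t = N_a + 1 = 6 + 1 = 7
L_s = d·N_t = 1.54 × 7 = 10.78 mm

10.8 mm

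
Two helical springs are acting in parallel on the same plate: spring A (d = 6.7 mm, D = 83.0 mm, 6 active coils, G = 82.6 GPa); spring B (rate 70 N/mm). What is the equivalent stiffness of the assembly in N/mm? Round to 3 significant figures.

k_A = Gd⁴/(8D³N_a) = (82.6×10³)(6.7⁴)/(8·83.0³·6) = 6.0646 N/mm
Parallel: k_eq = 6.0646 + 70 = 76.065 N/mm

76.1 N/mm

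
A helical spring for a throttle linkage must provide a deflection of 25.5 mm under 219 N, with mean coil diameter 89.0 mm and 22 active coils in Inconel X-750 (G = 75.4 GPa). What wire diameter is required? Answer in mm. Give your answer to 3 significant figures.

Required rate k = F/δ = 219/25.5 = 8.5882 N/mm
d = (8D³N_a·k / G)^(1/4) = (8·89.0³·22·8.5882 / (75.4×10³))^0.25
  = (14132)^0.25 = 10.9032 mm

10.9 mm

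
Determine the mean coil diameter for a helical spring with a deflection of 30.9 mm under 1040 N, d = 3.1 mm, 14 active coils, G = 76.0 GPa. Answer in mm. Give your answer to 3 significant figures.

12.3 mm

Required rate k = F/δ = 1040/30.9 = 33.657 N/mm
D = (Gd⁴/(8N_a·k))^(1/3) = (76.0×10³·3.1⁴/(8·14·33.657))^(1/3)
  = (1861.95)^(1/3) = 12.3024 mm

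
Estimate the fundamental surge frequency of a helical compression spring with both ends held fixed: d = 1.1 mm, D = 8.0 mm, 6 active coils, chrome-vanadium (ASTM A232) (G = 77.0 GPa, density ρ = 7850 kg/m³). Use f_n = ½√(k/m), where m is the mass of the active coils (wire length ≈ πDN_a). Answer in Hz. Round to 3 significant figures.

1010 Hz

k = Gd⁴/(8D³N_a) = (77.0×10³)(1.1⁴)/(8·8.0³·6) = 4.5872 N/mm = 4587.2 N/m
Wire length L = πDN_a = π·8.0·6 = 150.8 mm
m = ρ·(πd²/4)·L = 7850 × 0.95033×10⁻⁶ m² × 0.1508 m = 0.001125 kg
f_n = ½√(k/m) = 0.5·√(4587.2/0.001125) = 0.5·√(4.0777e+06) = 1009.7 Hz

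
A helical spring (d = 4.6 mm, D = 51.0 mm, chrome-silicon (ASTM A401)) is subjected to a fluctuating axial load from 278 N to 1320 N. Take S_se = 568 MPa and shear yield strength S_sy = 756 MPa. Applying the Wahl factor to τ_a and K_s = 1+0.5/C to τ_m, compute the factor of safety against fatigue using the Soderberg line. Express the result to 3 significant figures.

0.350

C = D/d = 51.0/4.6 = 11.0870; K_W = (4C−1)/(4C−4)+0.615/C = 1.1298; K_s = 1+0.5/C = 1.0451
F_a = (F_max−F_min)/2 = 521 N; F_m = (F_max+F_min)/2 = 799 N
τ_a = K_W·8F_aD/(πd³) = 1.1298 × 695.14 = 785.39 MPa
τ_m = K_s·8F_mD/(πd³) = 1.0451 × 1066.1 = 1114.1 MPa
Soderberg: 1/n_f = τ_a/S_se + τ_m/S_sy = 785.39/568 + 1114.1/756 = 1.38273 + 1.47373 = 2.8565
n_f = 1/2.8565 = 0.3501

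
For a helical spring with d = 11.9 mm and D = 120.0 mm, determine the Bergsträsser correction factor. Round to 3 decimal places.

C = D/d = 120.0/11.9 = 10.0840
K_B = (4C+2)/(4C−3) = 42.336/37.336 = 1.1339

1.134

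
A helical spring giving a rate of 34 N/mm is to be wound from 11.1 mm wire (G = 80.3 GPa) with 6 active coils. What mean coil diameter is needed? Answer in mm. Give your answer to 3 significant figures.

90.7 mm

D = (Gd⁴/(8N_a·k))^(1/3) = (80.3×10³·11.1⁴/(8·6·34))^(1/3)
  = (746943)^(1/3) = 90.7324 mm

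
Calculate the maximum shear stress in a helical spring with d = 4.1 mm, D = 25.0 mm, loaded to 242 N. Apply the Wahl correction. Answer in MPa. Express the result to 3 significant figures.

Spring index C = D/d = 25.0/4.1 = 6.0976
K_W = (4C−1)/(4C−4) + 0.615/C = 23.390/20.390 + 0.1009 = 1.2480
τ₀ = 8FD/(πd³) = 8·242·25.0/(π·4.1³) = 48400/216.52 = 223.53 MPa
τ_max = K·τ₀ = 1.2480 × 223.53 = 278.97 MPa

279 MPa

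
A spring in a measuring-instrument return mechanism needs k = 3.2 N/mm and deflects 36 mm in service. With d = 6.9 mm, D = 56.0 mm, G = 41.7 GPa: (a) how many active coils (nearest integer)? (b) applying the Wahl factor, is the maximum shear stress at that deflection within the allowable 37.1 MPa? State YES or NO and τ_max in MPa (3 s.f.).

(a) 21 coils; (b) NO, τ_max = 59.1 MPa

N_a = Gd⁴/(8D³k) = (41.7×10³)(6.9⁴)/(8·56.0³·3.2) = 21.02 → N_a = 21
Actual rate k = Gd⁴/(8D³·21) = 3.2038 N/mm
Working load F = kδ = 3.2038·36 = 115.34 N
C = 56.0/6.9 = 8.1159; K_W = (4C−1)/(4C−4)+0.615/C = 1.1812
τ_max = K_W·8FD/(πd³) = 1.1812·50.066 = 59.137 MPa
τ_max > 37.1 MPa → exceeds allowable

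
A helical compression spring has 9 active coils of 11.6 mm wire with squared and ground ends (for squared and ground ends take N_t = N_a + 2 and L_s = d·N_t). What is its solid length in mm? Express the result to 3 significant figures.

squared and ground ends: N_t = N_a + 2 = 9 + 2 = 11
L_s = d·N_t = 11.6 × 11 = 127.6 mm

128 mm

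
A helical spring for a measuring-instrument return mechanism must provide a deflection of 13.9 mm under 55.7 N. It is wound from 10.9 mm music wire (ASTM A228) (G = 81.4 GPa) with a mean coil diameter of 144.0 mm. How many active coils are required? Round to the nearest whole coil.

Required rate k = F/δ = 55.7/13.9 = 4.0072 N/mm
N_a = Gd⁴/(8D³k) = (81.4×10³ × 10.9⁴)/(8 × 144.0³ × 4.0072)
    = 1.14903e+09 / 9.57233e+07 = 12 → 12 coils

12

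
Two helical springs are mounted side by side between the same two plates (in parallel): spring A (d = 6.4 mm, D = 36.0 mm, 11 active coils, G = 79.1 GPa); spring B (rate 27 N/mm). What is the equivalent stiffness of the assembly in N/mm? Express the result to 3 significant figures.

59.3 N/mm

k_A = Gd⁴/(8D³N_a) = (79.1×10³)(6.4⁴)/(8·36.0³·11) = 32.323 N/mm
Parallel: k_eq = 32.323 + 27 = 59.323 N/mm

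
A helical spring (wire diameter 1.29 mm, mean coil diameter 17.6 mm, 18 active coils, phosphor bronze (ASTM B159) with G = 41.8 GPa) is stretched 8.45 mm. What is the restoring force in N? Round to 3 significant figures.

1.25 N

k = Gd⁴/(8D³N_a) = (41.8×10³)(1.29⁴)/(8·17.6³·18) = 0.14745 N/mm
F = k·δ = 0.14745 × 8.45 = 1.2459 N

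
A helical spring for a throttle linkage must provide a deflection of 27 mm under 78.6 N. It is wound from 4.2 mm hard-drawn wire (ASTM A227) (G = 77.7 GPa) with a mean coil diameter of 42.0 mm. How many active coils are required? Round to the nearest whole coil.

Required rate k = F/δ = 78.6/27 = 2.9111 N/mm
N_a = Gd⁴/(8D³k) = (77.7×10³ × 4.2⁴)/(8 × 42.0³ × 2.9111)
    = 2.41779e+07 / 1.72543e+06 = 14.01 → 14 coils

14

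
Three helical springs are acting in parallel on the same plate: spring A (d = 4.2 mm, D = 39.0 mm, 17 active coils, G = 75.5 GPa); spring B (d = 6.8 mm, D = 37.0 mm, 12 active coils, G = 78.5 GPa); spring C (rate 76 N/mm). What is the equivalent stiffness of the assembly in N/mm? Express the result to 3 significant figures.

113 N/mm

k_A = Gd⁴/(8D³N_a) = (75.5×10³)(4.2⁴)/(8·39.0³·17) = 2.9121 N/mm
k_B = Gd⁴/(8D³N_a) = (78.5×10³)(6.8⁴)/(8·37.0³·12) = 34.517 N/mm
Parallel: k_eq = 2.9121 + 34.517 + 76 = 113.43 N/mm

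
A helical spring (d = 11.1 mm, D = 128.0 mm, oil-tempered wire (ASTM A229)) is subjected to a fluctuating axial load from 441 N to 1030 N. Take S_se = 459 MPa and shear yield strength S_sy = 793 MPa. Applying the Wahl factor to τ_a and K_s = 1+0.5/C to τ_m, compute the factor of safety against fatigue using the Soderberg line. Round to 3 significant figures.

C = D/d = 128.0/11.1 = 11.5315; K_W = (4C−1)/(4C−4)+0.615/C = 1.1245; K_s = 1+0.5/C = 1.0434
F_a = (F_max−F_min)/2 = 294.5 N; F_m = (F_max+F_min)/2 = 735.5 N
τ_a = K_W·8F_aD/(πd³) = 1.1245 × 70.189 = 78.93 MPa
τ_m = K_s·8F_mD/(πd³) = 1.0434 × 175.29 = 182.89 MPa
Soderberg: 1/n_f = τ_a/S_se + τ_m/S_sy = 78.93/459 + 182.89/793 = 0.17196 + 0.23063 = 0.4026
n_f = 1/0.4026 = 2.484

2.48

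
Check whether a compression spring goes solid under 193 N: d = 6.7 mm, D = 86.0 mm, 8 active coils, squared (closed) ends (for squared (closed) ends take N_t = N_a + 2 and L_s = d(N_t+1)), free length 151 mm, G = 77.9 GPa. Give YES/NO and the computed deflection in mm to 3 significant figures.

NO, δ = 50.0 mm

k = Gd⁴/(8D³N_a) = (77.9×10³)(6.7⁴)/(8·86.0³·8) = 3.8562 N/mm
N_t = 10; L_s = 6.7·11 = 73.7 mm; δ_solid = L₀ − L_s = 151 − 73.7 = 77.3 mm
δ = F/k = 193/3.8562 = 50.049 mm
δ < δ_solid → spring does not go solid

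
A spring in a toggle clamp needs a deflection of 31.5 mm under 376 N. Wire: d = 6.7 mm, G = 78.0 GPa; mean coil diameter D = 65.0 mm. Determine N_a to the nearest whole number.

Required rate k = F/δ = 376/31.5 = 11.937 N/mm
N_a = Gd⁴/(8D³k) = (78.0×10³ × 6.7⁴)/(8 × 65.0³ × 11.937)
    = 1.57179e+08 / 2.62245e+07 = 5.994 → 6 coils

6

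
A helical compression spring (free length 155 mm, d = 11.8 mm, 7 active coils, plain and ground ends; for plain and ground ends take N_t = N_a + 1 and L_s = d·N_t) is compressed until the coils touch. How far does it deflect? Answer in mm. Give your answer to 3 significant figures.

N_t = 8; L_s = 11.8·8 = 94.4 mm
δ_solid = L₀ − L_s = 155 − 94.4 = 60.6 mm

60.6 mm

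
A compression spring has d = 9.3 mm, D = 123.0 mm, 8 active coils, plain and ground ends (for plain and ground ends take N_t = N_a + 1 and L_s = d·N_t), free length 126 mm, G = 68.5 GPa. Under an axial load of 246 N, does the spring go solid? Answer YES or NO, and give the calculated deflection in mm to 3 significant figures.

k = Gd⁴/(8D³N_a) = (68.5×10³)(9.3⁴)/(8·123.0³·8) = 4.3026 N/mm
N_t = 9; L_s = 9.3·9 = 83.7 mm; δ_solid = L₀ − L_s = 126 − 83.7 = 42.3 mm
δ = F/k = 246/4.3026 = 57.175 mm
δ ≥ δ_solid → spring goes solid

YES, δ = 57.2 mm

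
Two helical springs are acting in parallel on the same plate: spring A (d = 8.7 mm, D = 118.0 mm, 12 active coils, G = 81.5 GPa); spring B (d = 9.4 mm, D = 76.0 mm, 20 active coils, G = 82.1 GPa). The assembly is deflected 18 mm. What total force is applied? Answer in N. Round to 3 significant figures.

218 N

k_A = Gd⁴/(8D³N_a) = (81.5×10³)(8.7⁴)/(8·118.0³·12) = 2.9602 N/mm
k_B = Gd⁴/(8D³N_a) = (82.1×10³)(9.4⁴)/(8·76.0³·20) = 9.1263 N/mm
Parallel: k_eq = 2.9602 + 9.1263 = 12.086 N/mm
F = k_eq·δ = 12.086·18 = 217.56 N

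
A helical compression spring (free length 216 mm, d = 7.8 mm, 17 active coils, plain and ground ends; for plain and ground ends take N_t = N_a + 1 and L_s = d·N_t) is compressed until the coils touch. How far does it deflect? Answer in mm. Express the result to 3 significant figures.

N_t = 18; L_s = 7.8·18 = 140.4 mm
δ_solid = L₀ − L_s = 216 − 140.4 = 75.6 mm

75.6 mm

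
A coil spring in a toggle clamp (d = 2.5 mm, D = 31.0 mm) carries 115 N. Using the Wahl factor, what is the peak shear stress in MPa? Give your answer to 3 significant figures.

Spring index C = D/d = 31.0/2.5 = 12.4000
K_W = (4C−1)/(4C−4) + 0.615/C = 48.600/45.600 + 0.0496 = 1.1154
τ₀ = 8FD/(πd³) = 8·115·31.0/(π·2.5³) = 28520/49.087 = 581 MPa
τ_max = K·τ₀ = 1.1154 × 581 = 648.04 MPa

648 MPa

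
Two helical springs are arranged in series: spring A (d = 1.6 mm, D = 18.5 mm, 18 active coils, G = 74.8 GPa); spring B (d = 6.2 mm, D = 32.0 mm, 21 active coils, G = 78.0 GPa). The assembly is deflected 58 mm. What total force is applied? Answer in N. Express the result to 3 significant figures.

30.4 N

k_A = Gd⁴/(8D³N_a) = (74.8×10³)(1.6⁴)/(8·18.5³·18) = 0.53766 N/mm
k_B = Gd⁴/(8D³N_a) = (78.0×10³)(6.2⁴)/(8·32.0³·21) = 20.936 N/mm
Series: 1/k_eq = 1/0.53766 + 1/20.936 = 1.9077; k_eq = 0.52419 N/mm
F = k_eq·δ = 0.52419·58 = 30.403 N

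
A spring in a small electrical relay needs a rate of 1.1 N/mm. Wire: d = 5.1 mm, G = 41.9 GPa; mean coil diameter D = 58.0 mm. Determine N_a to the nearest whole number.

N_a = Gd⁴/(8D³k) = (41.9×10³ × 5.1⁴)/(8 × 58.0³ × 1.1)
    = 2.83462e+07 / 1.71699e+06 = 16.51 → 17 coils

17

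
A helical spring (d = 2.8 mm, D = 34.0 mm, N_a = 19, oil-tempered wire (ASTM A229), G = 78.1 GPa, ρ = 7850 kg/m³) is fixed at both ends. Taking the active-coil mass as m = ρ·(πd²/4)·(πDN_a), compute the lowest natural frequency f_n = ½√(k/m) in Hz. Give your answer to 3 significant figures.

k = Gd⁴/(8D³N_a) = (78.1×10³)(2.8⁴)/(8·34.0³·19) = 0.80353 N/mm = 803.53 N/m
Wire length L = πDN_a = π·34.0·19 = 2029.5 mm
m = ρ·(πd²/4)·L = 7850 × 6.1575×10⁻⁶ m² × 2.0295 m = 0.098098 kg
f_n = ½√(k/m) = 0.5·√(803.53/0.098098) = 0.5·√(8191.1) = 45.252 Hz

45.3 Hz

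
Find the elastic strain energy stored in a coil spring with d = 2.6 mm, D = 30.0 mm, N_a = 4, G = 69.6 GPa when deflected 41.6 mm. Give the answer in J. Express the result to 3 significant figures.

3.19 J

k = Gd⁴/(8D³N_a) = (69.6×10³)(2.6⁴)/(8·30.0³·4) = 3.6812 N/mm
U = ½kδ² = 0.5 × 3.6812 × 41.6² = 3185.3 N·mm = 3.1853 J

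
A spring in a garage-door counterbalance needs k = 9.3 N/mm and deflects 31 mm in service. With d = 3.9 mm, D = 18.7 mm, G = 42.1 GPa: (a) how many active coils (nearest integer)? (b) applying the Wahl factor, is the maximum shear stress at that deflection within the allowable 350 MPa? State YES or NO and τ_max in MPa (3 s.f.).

(a) 20 coils; (b) YES, τ_max = 307 MPa

N_a = Gd⁴/(8D³k) = (42.1×10³)(3.9⁴)/(8·18.7³·9.3) = 20.02 → N_a = 20
Actual rate k = Gd⁴/(8D³·20) = 9.3088 N/mm
Working load F = kδ = 9.3088·31 = 288.57 N
C = 18.7/3.9 = 4.7949; K_W = (4C−1)/(4C−4)+0.615/C = 1.3259
τ_max = K_W·8FD/(πd³) = 1.3259·231.66 = 307.15 MPa
τ_max ≤ 350 MPa → acceptable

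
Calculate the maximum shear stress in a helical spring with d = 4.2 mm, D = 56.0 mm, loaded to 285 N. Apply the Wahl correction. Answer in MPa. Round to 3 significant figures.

607 MPa

Spring index C = D/d = 56.0/4.2 = 13.3333
K_W = (4C−1)/(4C−4) + 0.615/C = 52.333/49.333 + 0.0461 = 1.1069
τ₀ = 8FD/(πd³) = 8·285·56.0/(π·4.2³) = 127680/232.75 = 548.56 MPa
τ_max = K·τ₀ = 1.1069 × 548.56 = 607.22 MPa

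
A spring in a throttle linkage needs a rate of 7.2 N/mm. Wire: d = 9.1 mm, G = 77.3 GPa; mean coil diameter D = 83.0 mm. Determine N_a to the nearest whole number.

16

N_a = Gd⁴/(8D³k) = (77.3×10³ × 9.1⁴)/(8 × 83.0³ × 7.2)
    = 5.30084e+08 / 3.29349e+07 = 16.09 → 16 coils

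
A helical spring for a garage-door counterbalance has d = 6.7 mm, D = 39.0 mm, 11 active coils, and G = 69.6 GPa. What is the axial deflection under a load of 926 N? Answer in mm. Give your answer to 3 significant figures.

k = Gd⁴/(8D³N_a) = (69.6×10³)(6.7⁴)/(8·39.0³·11) = 26.868 N/mm
δ = F/k = 926 / 26.868 = 34.465 mm

34.5 mm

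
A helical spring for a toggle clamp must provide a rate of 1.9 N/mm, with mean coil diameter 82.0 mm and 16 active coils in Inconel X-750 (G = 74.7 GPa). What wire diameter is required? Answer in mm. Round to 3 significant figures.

d = (8D³N_a·k / G)^(1/4) = (8·82.0³·16·1.9 / (74.7×10³))^0.25
  = (1795.1)^0.25 = 6.5091 mm

6.51 mm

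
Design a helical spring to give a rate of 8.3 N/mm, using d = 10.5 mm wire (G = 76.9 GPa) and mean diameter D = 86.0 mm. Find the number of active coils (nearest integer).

22

N_a = Gd⁴/(8D³k) = (76.9×10³ × 10.5⁴)/(8 × 86.0³ × 8.3)
    = 9.34724e+08 / 4.22341e+07 = 22.13 → 22 coils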